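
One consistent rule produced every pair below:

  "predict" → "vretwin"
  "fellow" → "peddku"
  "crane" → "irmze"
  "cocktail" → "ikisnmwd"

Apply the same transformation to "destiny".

tecnwzq

This is an affine cipher: with a=0,…,z=25, each position x becomes (11x+12) mod 26.
Applying it to destiny: d(3)→11·3+12≡19=t; e(4)→11·4+12≡4=e; s(18)→11·18+12≡2=c; t(19)→11·19+12≡13=n; i(8)→11·8+12≡22=w; n(13)→11·13+12≡25=z; y(24)→11·24+12≡16=q (all mod 26).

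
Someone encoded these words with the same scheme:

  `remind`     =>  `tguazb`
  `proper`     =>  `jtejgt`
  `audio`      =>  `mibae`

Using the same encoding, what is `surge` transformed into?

yitqg

r(17)→t(19) and e(4)→g(6) fit y≡5x+12 (mod 26); the inverse of 5 mod 26 is 21. Each letter's alphabet position (a=0..z=25) is mapped through 5·x+12 mod 26 — an affine cipher.
Applying it to surge: s(18)→5·18+12≡24=y; u(20)→5·20+12≡8=i; r(17)→5·17+12≡19=t; g(6)→5·6+12≡16=q; e(4)→5·4+12≡6=g (all mod 26).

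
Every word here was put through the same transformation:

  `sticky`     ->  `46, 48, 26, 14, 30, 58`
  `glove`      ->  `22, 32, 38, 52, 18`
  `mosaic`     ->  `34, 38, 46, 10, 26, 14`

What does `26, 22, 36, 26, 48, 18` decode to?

ignite

s(#19)→46 and t(#20)→48: differences scale by 2, so n = 2·pos + 8. The formula is n = 2×(alphabet index, a=1) + 8.
Reversing it on 26, 22, 36, 26, 48, 18: 26→(26−8)÷2=9=i, 22→(22−8)÷2=7=g, 36→(36−8)÷2=14=n, 26→(26−8)÷2=9=i, 48→(48−8)÷2=20=t, 18→(18−8)÷2=5=e.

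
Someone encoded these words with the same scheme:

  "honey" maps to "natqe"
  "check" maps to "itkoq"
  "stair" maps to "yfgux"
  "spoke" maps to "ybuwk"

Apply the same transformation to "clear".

Shifts by position in honey: pos 0: h→n (+6), pos 1: o→a (+12), pos 2: n→t (+6), pos 3: e→q (+12) — repeating every 2. The shifts repeat in a cycle of length 2: positions 0,1,… shift by +6, +12, then the pattern repeats.
On clear: c+6=i, l+12=x, e+6=k, a+12=m, r+6=x.

ixkmx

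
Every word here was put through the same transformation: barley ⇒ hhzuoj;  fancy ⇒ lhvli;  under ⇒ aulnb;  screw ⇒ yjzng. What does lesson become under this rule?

In barley: b→h is +6, a→h is +7, r→z is +8, l→u is +9 — the shift increases by 1 each position. The shift increases by 1 at each position, starting from +6: 6, 7, 8, ….
For lesson: l+6=r, e+7=l, s+8=a, s+9=b, o+10=y, n+11=y.

rlabyy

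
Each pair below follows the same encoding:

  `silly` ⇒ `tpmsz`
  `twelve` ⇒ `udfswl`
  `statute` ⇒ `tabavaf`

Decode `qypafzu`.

Shifts by position in silly: pos 0: s→t (+1), pos 1: i→p (+7), pos 2: l→m (+1), pos 3: l→s (+7) — repeating every 2. The shifts repeat in a cycle of length 2: positions 0,1,… shift by +1, +7, then the pattern repeats.
Decoding qypafzu: q−1=p, y−7=r, p−1=o, a−7=t, f−1=e, z−7=s, u−1=t.

protest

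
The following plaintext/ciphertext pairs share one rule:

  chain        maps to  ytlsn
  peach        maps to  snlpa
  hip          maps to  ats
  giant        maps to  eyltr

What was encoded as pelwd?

slate

The output letters match the input read backwards, each shifted +11: chain reversed is niahc. Read the word backwards and shift each letter +11.
Undoing it on pelwd: shift back: p−11=e, e−11=t, l−11=a, w−11=l, d−11=s → etals; then reverse → slate.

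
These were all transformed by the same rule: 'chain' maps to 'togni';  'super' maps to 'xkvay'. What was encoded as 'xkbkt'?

never

The output letters match the input read backwards, each shifted +6: chain reversed is niahc. The word is reversed, then every letter is shifted forward by 6.
Undoing it on xkbkt: shift back: x−6=r, k−6=e, b−6=v, k−6=e, t−6=n → reven; then reverse → never.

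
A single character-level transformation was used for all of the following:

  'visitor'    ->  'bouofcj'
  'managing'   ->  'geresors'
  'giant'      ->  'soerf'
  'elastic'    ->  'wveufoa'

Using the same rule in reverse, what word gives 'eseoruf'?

against

v(21)→b(1) and i(8)→o(14) fit y≡11x+4 (mod 26); the inverse of 11 mod 26 is 19. Treating letters as 0–25, the rule is x ↦ 11x + 4 (mod 26).
Undoing it on eseoruf: e(4)→19·(4−4)≡0=a; s(18)→19·(18−4)≡6=g; e(4)→19·(4−4)≡0=a; o(14)→19·(14−4)≡8=i; r(17)→19·(17−4)≡13=n; u(20)→19·(20−4)≡18=s; f(5)→19·(5−4)≡19=t (all mod 26).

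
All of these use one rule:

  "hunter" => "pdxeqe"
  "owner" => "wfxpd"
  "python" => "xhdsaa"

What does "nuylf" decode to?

float

The shift increases by 1 at each position, starting from +8: 8, 9, 10, ….
Decoding nuylf: n−8=f, u−9=l, y−10=o, l−11=a, f−12=t.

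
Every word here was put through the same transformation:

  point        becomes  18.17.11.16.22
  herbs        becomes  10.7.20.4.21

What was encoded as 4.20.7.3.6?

bread

Each letter is replaced by its alphabet position (a=1..z=26) + 2.
Reversing it on 4.20.7.3.6: 4→(4−2)÷1=2=b, 20→(20−2)÷1=18=r, 7→(7−2)÷1=5=e, 3→(3−2)÷1=1=a, 6→(6−2)÷1=4=d.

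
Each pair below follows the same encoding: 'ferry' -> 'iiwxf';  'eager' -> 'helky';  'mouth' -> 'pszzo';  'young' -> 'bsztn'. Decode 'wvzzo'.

In ferry: f→i is +3, e→i is +4, r→w is +5, r→x is +6 — the shift increases by 1 each position. The shift increases by 1 at each position, starting from +3: 3, 4, 5, ….
Undoing it on wvzzo: w−3=t, v−4=r, z−5=u, z−6=t, o−7=h.

truth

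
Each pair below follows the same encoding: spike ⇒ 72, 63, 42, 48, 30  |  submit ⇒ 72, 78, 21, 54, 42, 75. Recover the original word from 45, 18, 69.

jar

s(#19)→72 and p(#16)→63: differences scale by 3, so n = 3·pos + 15. With a=1..z=26, the number is 3·pos + 15.
Reversing it on 45, 18, 69: 45→(45−15)÷3=10=j, 18→(18−15)÷3=1=a, 69→(69−15)÷3=18=r.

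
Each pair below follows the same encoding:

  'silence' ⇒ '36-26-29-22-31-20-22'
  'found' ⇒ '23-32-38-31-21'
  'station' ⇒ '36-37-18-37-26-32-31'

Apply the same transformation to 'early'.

22-18-35-29-42

s is letter #19 and maps to 36: an offset of 17. The number is (letter's place in the alphabet, a=1) + 17.
On early: e=5→22, a=1→18, r=18→35, l=12→29, y=25→42.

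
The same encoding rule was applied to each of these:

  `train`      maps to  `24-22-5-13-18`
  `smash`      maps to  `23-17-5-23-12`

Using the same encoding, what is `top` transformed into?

24-19-20

Letters become their 1-based position plus 4 (so a→5, b→6, …).
On top: t=20→24, o=15→19, p=16→20.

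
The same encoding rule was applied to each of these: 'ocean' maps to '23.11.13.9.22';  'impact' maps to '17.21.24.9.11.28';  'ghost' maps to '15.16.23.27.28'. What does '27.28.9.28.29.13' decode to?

statue

o is letter #15 and maps to 23: an offset of 8. The number is (letter's place in the alphabet, a=1) + 8.
Decoding 27.28.9.28.29.13: 27→(27−8)÷1=19=s, 28→(28−8)÷1=20=t, 9→(9−8)÷1=1=a, 28→(28−8)÷1=20=t, 29→(29−8)÷1=21=u, 13→(13−8)÷1=5=e.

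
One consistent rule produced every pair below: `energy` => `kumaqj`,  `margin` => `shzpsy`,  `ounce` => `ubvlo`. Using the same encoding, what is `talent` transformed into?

zhtnxe

In energy: e→k is +6, n→u is +7, e→m is +8, r→a is +9 — the shift increases by 1 each position. The shift increases by 1 at each position, starting from +6: 6, 7, 8, ….
On talent: t+6=z, a+7=h, l+8=t, e+9=n, n+10=x, t+11=e.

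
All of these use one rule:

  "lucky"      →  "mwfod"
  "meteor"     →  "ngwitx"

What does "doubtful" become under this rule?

eqxfylbt

In lucky: l→m is +1, u→w is +2, c→f is +3, k→o is +4 — the shift increases by 1 each position. The shift increases by 1 at each position, starting from +1: 1, 2, 3, ….
On doubtful: d+1=e, o+2=q, u+3=x, b+4=f, t+5=y, f+6=l, u+7=b, l+8=t.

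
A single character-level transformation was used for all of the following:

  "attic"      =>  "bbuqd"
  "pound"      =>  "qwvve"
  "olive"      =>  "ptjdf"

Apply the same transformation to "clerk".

Shifts by position in attic: pos 0: a→b (+1), pos 1: t→b (+8), pos 2: t→u (+1), pos 3: i→q (+8) — repeating every 2. The shifts repeat in a cycle of length 2: positions 0,1,… shift by +1, +8, then the pattern repeats.
For clerk: c+1=d, l+8=t, e+1=f, r+8=z, k+1=l.

dtfzl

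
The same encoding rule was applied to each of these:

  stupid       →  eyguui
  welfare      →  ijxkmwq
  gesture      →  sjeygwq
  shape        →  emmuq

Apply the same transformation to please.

It's a Vigenère-style cipher with numeric key [12,5]: position i shifts by key[i mod 2].
For please: p+12=b, l+5=q, e+12=q, a+5=f, s+12=e, e+5=j.

bqqfej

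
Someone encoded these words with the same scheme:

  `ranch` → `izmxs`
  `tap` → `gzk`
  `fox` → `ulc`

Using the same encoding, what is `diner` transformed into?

wrmvi

This is the alphabet-reversal cipher (Atbash): a becomes z, b becomes y, etc.
For diner: d↔w, i↔r, n↔m, e↔v, r↔i.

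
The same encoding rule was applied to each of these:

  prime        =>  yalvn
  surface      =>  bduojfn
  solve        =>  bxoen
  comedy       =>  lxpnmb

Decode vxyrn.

It's a Vigenère-style cipher with numeric key [9,9,3]: position i shifts by key[i mod 3].
Reversing it on vxyrn: v−9=m, x−9=o, y−3=v, r−9=i, n−9=e.

movie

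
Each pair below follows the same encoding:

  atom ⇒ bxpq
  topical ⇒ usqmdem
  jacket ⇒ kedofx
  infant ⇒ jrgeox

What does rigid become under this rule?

smhme

Shifts by position in atom: pos 0: a→b (+1), pos 1: t→x (+4), pos 2: o→p (+1), pos 3: m→q (+4) — repeating every 2. A repeating key of period 2 is used — shifts +1, +4 over and over.
For rigid: r+1=s, i+4=m, g+1=h, i+4=m, d+1=e.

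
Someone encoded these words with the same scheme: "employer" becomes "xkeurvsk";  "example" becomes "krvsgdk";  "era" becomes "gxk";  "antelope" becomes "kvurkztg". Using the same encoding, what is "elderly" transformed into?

erxkjrk

The output letters match the input read backwards, each shifted +6: employer reversed is reyolpme. Read the word backwards and shift each letter +6.
Applying it to elderly: reverse → ylredle; then shift: y+6=e, l+6=r, r+6=x, e+6=k, d+6=j, l+6=r, e+6=k.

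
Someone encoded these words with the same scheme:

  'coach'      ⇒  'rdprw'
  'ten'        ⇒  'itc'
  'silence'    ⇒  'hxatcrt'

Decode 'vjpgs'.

Compare letters: c→r is +15, o→d is +15, a→p is +15 — a constant shift. It's a constant shift of +15 (ROT15).
Undoing it on vjpgs: v−15=g, j−15=u, p−15=a, g−15=r, s−15=d.

guard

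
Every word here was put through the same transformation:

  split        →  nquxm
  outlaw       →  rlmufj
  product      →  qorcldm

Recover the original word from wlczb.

judge

Each letter's alphabet position (a=0..z=25) is mapped through 25·x+5 mod 26 — an affine cipher.
Decoding wlczb: w(22)→25·(22−5)≡9=j; l(11)→25·(11−5)≡20=u; c(2)→25·(2−5)≡3=d; z(25)→25·(25−5)≡6=g; b(1)→25·(1−5)≡4=e (all mod 26).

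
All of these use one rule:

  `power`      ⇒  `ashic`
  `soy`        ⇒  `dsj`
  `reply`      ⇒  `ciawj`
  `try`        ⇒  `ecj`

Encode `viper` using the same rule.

The shift depends on letter class: consonant p→a is +11, but vowel o→s is +4. Vowels shift forward by 4 and consonants shift forward by 11.
For viper: v(cons)+11=g, i(vowel)+4=m, p(cons)+11=a, e(vowel)+4=i, r(cons)+11=c.

gmaic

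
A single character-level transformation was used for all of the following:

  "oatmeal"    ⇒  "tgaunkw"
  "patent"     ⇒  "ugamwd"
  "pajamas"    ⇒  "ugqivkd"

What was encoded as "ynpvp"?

thing

In oatmeal: o→t is +5, a→g is +6, t→a is +7, m→u is +8 — the shift increases by 1 each position. The shift increases by 1 at each position, starting from +5: 5, 6, 7, ….
Undoing it on ynpvp: y−5=t, n−6=h, p−7=i, v−8=n, p−9=g.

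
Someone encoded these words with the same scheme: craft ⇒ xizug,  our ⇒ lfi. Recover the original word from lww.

odd

Letters are reflected about the middle of the alphabet (position → 25−position): Atbash.
Undoing it on lww: l↔o, w↔d, w↔d.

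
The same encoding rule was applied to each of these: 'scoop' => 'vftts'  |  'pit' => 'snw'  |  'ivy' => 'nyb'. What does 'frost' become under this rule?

Vowels shift forward by 5 and consonants shift forward by 3.
Applying it to frost: f(cons)+3=i, r(cons)+3=u, o(vowel)+5=t, s(cons)+3=v, t(cons)+3=w.

iutvw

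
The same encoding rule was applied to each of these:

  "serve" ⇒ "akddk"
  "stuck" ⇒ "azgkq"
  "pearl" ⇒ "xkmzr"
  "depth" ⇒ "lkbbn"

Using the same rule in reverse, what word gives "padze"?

Shifts by position in serve: pos 0: s→a (+8), pos 1: e→k (+6), pos 2: r→d (+12), pos 3: v→d (+8), pos 4: e→k (+6) — repeating every 3. The shifts repeat in a cycle of length 3: positions 0,1,… shift by +8, +6, +12, then the pattern repeats.
Undoing it on padze: p−8=h, a−6=u, d−12=r, z−8=r, e−6=y.

hurry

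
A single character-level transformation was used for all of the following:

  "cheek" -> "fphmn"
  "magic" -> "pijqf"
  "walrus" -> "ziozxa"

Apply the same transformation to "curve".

Shifts by position in cheek: pos 0: c→f (+3), pos 1: h→p (+8), pos 2: e→h (+3), pos 3: e→m (+8) — repeating every 2. The shifts repeat in a cycle of length 2: positions 0,1,… shift by +3, +8, then the pattern repeats.
Applying it to curve: c+3=f, u+8=c, r+3=u, v+8=d, e+3=h.

fcudh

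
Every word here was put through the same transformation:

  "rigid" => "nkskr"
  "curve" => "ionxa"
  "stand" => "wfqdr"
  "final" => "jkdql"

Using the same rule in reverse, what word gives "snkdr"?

grind

r(17)→n(13) and i(8)→k(10) fit y≡9x+16 (mod 26); the inverse of 9 mod 26 is 3. This is an affine cipher: with a=0,…,z=25, each position x becomes (9x+16) mod 26.
Reversing it on snkdr: s(18)→3·(18−16)≡6=g; n(13)→3·(13−16)≡17=r; k(10)→3·(10−16)≡8=i; d(3)→3·(3−16)≡13=n; r(17)→3·(17−16)≡3=d (all mod 26).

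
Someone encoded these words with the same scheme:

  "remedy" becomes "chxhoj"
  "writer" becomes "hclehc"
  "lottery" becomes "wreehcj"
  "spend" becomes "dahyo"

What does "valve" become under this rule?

The shift depends on letter class: consonant r→c is +11, but vowel e→h is +3. Two shifts are in play — +3 for a/e/i/o/u, +11 for every other letter.
For valve: v(cons)+11=g, a(vowel)+3=d, l(cons)+11=w, v(cons)+11=g, e(vowel)+3=h.

gdwgh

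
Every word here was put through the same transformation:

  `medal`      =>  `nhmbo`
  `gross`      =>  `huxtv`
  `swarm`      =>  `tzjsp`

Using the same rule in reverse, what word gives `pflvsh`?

occupy

Shifts by position in medal: pos 0: m→n (+1), pos 1: e→h (+3), pos 2: d→m (+9), pos 3: a→b (+1), pos 4: l→o (+3) — repeating every 3. It's a Vigenère-style cipher with numeric key [1,3,9]: position i shifts by key[i mod 3].
Undoing it on pflvsh: p−1=o, f−3=c, l−9=c, v−1=u, s−3=p, h−9=y.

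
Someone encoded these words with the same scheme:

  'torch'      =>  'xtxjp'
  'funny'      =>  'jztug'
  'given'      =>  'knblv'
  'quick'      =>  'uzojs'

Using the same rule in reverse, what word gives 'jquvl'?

In torch: t→x is +4, o→t is +5, r→x is +6, c→j is +7 — the shift increases by 1 each position. Each letter shifts forward by (position + 4), i.e. 4, 5, 6, … — the shift grows by one for each successive letter.
Decoding jquvl: j−4=f, q−5=l, u−6=o, v−7=o, l−8=d.

flood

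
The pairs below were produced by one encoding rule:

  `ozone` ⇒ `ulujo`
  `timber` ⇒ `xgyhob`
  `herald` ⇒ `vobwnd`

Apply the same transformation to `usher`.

imvob

This is an affine cipher: with a=0,…,z=25, each position x becomes (11x+22) mod 26.
For usher: u(20)→11·20+22≡8=i; s(18)→11·18+22≡12=m; h(7)→11·7+22≡21=v; e(4)→11·4+22≡14=o; r(17)→11·17+22≡1=b (all mod 26).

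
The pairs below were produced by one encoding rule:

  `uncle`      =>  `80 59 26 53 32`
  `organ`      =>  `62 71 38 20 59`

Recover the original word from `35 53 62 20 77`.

float

u(#21)→80 and n(#14)→59: differences scale by 3, so n = 3·pos + 17. With a=1..z=26, the number is 3·pos + 17.
Decoding 35 53 62 20 77: 35→(35−17)÷3=6=f, 53→(53−17)÷3=12=l, 62→(62−17)÷3=15=o, 20→(20−17)÷3=1=a, 77→(77−17)÷3=20=t.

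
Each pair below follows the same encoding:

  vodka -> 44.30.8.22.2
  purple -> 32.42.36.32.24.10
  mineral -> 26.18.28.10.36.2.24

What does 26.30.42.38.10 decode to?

mouse

v(#22)→44 and o(#15)→30: differences scale by 2, so n = 2·pos + 0. With a=1..z=26, the number is 2·pos.
Reversing it on 26.30.42.38.10: 26→(26−0)÷2=13=m, 30→(30−0)÷2=15=o, 42→(42−0)÷2=21=u, 38→(38−0)÷2=19=s, 10→(10−0)÷2=5=e.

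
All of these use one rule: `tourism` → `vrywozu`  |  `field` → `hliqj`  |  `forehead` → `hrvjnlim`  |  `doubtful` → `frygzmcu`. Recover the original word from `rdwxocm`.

passive

In tourism: t→v is +2, o→r is +3, u→y is +4, r→w is +5 — the shift increases by 1 each position. Letter i (0-indexed) is shifted by i+2, so successive shifts are 2, 3, 4, ….
Decoding rdwxocm: r−2=p, d−3=a, w−4=s, x−5=s, o−6=i, c−7=v, m−8=e.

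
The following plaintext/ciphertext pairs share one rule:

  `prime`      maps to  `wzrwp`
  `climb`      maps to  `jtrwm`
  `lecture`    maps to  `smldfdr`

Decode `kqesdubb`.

In prime: p→w is +7, r→z is +8, i→r is +9, m→w is +10 — the shift increases by 1 each position. Each letter shifts forward by (position + 7), i.e. 7, 8, 9, … — the shift grows by one for each successive letter.
Undoing it on kqesdubb: k−7=d, q−8=i, e−9=v, s−10=i, d−11=s, u−12=i, b−13=o, b−14=n.

division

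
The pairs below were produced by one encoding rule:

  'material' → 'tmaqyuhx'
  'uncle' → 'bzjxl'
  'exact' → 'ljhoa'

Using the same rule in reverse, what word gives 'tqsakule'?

Shifts by position in material: pos 0: m→t (+7), pos 1: a→m (+12), pos 2: t→a (+7), pos 3: e→q (+12) — repeating every 2. A repeating key of period 2 is used — shifts +7, +12 over and over.
Decoding tqsakule: t−7=m, q−12=e, s−7=l, a−12=o, k−7=d, u−12=i, l−7=e, e−12=s.

melodies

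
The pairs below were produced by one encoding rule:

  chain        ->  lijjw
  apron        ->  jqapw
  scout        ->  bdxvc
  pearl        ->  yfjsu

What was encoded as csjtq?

trash

Shifts by position in chain: pos 0: c→l (+9), pos 1: h→i (+1), pos 2: a→j (+9), pos 3: i→j (+1) — repeating every 2. The shifts repeat in a cycle of length 2: positions 0,1,… shift by +9, +1, then the pattern repeats.
Decoding csjtq: c−9=t, s−1=r, j−9=a, t−1=s, q−9=h.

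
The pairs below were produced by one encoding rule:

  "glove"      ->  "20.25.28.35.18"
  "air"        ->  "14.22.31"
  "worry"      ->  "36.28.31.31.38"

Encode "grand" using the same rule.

20.31.14.27.17

g is letter #7 and maps to 20: an offset of 13. Letters become their 1-based position plus 13 (so a→14, b→15, …).
On grand: g=7→20, r=18→31, a=1→14, n=14→27, d=4→17.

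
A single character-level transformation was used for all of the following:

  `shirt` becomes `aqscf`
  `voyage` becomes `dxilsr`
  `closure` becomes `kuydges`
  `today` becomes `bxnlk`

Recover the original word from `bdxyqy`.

tunnel

In shirt: s→a is +8, h→q is +9, i→s is +10, r→c is +11 — the shift increases by 1 each position. Each letter shifts forward by (position + 8), i.e. 8, 9, 10, … — the shift grows by one for each successive letter.
Decoding bdxyqy: b−8=t, d−9=u, x−10=n, y−11=n, q−12=e, y−13=l.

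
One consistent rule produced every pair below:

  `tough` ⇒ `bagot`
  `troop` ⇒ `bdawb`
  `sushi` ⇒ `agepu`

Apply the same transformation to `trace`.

Shifts by position in tough: pos 0: t→b (+8), pos 1: o→a (+12), pos 2: u→g (+12), pos 3: g→o (+8), pos 4: h→t (+12) — repeating every 3. It's a Vigenère-style cipher with numeric key [8,12,12]: position i shifts by key[i mod 3].
Applying it to trace: t+8=b, r+12=d, a+12=m, c+8=k, e+12=q.

bdmkq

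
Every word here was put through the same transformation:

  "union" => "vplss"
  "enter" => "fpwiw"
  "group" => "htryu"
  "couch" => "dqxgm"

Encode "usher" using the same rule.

The shift increases by 1 at each position, starting from +1: 1, 2, 3, ….
For usher: u+1=v, s+2=u, h+3=k, e+4=i, r+5=w.

vukiw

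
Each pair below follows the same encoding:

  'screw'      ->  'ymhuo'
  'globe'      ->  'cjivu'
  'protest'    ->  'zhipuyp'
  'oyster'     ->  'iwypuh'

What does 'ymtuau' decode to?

scheme

s(18)→y(24) and c(2)→m(12) fit y≡17x+4 (mod 26); the inverse of 17 mod 26 is 23. This is an affine cipher: with a=0,…,z=25, each position x becomes (17x+4) mod 26.
Undoing it on ymtuau: y(24)→23·(24−4)≡18=s; m(12)→23·(12−4)≡2=c; t(19)→23·(19−4)≡7=h; u(20)→23·(20−4)≡4=e; a(0)→23·(0−4)≡12=m; u(20)→23·(20−4)≡4=e (all mod 26).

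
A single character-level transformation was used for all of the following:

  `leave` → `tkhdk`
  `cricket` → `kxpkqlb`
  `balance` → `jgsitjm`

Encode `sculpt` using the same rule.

It's a Vigenère-style cipher with numeric key [8,6,7]: position i shifts by key[i mod 3].
On sculpt: s+8=a, c+6=i, u+7=b, l+8=t, p+6=v, t+7=a.

aibtva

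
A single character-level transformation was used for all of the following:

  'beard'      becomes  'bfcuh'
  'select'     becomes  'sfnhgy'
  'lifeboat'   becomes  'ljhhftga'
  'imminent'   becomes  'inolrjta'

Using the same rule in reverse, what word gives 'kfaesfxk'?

keyboard

In beard: b→b is +0, e→f is +1, a→c is +2, r→u is +3 — the shift increases by 1 each position. The shift increases by 1 at each position, starting from +0: 0, 1, 2, ….
Decoding kfaesfxk: k−0=k, f−1=e, a−2=y, e−3=b, s−4=o, f−5=a, x−6=r, k−7=d.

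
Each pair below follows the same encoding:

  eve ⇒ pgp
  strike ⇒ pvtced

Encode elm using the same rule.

xwp

The output letters match the input read backwards, each shifted +11: eve reversed is eve. The word is reversed, then every letter is shifted forward by 11.
Applying it to elm: reverse → mle; then shift: m+11=x, l+11=w, e+11=p.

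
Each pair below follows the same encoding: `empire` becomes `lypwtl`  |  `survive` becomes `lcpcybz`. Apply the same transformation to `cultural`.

The output letters match the input read backwards, each shifted +7: empire reversed is eripme. The word is reversed, then every letter is shifted forward by 7.
Applying it to cultural: reverse → larutluc; then shift: l+7=s, a+7=h, r+7=y, u+7=b, t+7=a, l+7=s, u+7=b, c+7=j.

shybasbj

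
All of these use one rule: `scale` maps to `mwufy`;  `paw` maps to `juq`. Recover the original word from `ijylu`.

opera

This is a Caesar cipher with shift 20.
Decoding ijylu: i−20=o, j−20=p, y−20=e, l−20=r, u−20=a.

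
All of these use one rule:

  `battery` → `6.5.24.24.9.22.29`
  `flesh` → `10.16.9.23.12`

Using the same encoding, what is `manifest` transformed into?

17.5.18.13.10.9.23.24

Each letter is replaced by its alphabet position (a=1..z=26) + 4.
For manifest: m=13→17, a=1→5, n=14→18, i=9→13, f=6→10, e=5→9, s=19→23, t=20→24.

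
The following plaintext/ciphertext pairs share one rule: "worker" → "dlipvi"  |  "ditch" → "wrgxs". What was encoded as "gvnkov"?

temple

Each pair mirrors across the alphabet (w↔d, o↔l, r↔i): positions sum to 25. Letters are reflected about the middle of the alphabet (position → 25−position): Atbash.
Undoing it on gvnkov: g↔t, v↔e, n↔m, k↔p, o↔l, v↔e.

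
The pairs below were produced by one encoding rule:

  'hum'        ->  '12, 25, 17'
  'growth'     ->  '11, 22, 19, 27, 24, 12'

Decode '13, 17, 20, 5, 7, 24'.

The number is (letter's place in the alphabet, a=1) + 4.
Decoding 13, 17, 20, 5, 7, 24: 13→(13−4)÷1=9=i, 17→(17−4)÷1=13=m, 20→(20−4)÷1=16=p, 5→(5−4)÷1=1=a, 7→(7−4)÷1=3=c, 24→(24−4)÷1=20=t.

impact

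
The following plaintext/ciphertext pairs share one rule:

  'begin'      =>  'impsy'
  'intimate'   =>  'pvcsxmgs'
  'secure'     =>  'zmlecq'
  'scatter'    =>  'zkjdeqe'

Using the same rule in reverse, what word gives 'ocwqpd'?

hunger

In begin: b→i is +7, e→m is +8, g→p is +9, i→s is +10 — the shift increases by 1 each position. The shift increases by 1 at each position, starting from +7: 7, 8, 9, ….
Reversing it on ocwqpd: o−7=h, c−8=u, w−9=n, q−10=g, p−11=e, d−12=r.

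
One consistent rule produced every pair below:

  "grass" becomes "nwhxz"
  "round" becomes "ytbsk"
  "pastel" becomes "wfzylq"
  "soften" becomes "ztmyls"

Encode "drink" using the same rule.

It's a Vigenère-style cipher with numeric key [7,5]: position i shifts by key[i mod 2].
For drink: d+7=k, r+5=w, i+7=p, n+5=s, k+7=r.

kwpsr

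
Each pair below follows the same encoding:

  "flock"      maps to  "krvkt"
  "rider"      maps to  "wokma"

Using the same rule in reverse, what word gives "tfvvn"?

In flock: f→k is +5, l→r is +6, o→v is +7, c→k is +8 — the shift increases by 1 each position. Letter i (0-indexed) is shifted by i+5, so successive shifts are 5, 6, 7, ….
Undoing it on tfvvn: t−5=o, f−6=z, v−7=o, v−8=n, n−9=e.

ozone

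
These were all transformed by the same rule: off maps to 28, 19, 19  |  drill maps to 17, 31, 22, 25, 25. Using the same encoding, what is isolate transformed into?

o is letter #15 and maps to 28: an offset of 13. Letters become their 1-based position plus 13 (so a→14, b→15, …).
For isolate: i=9→22, s=19→32, o=15→28, l=12→25, a=1→14, t=20→33, e=5→18.

22, 32, 28, 25, 14, 33, 18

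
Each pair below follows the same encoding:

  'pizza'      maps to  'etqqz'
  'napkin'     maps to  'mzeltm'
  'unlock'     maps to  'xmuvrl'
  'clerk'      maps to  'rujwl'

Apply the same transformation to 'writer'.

pwtojw

p(15)→e(4) and i(8)→t(19) fit y≡9x+25 (mod 26); the inverse of 9 mod 26 is 3. Each letter's alphabet position (a=0..z=25) is mapped through 9·x+25 mod 26 — an affine cipher.
Applying it to writer: w(22)→9·22+25≡15=p; r(17)→9·17+25≡22=w; i(8)→9·8+25≡19=t; t(19)→9·19+25≡14=o; e(4)→9·4+25≡9=j; r(17)→9·17+25≡22=w (all mod 26).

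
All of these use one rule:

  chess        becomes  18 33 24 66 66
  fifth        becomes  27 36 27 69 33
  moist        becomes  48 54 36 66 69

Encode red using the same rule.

c(#3)→18 and h(#8)→33: differences scale by 3, so n = 3·pos + 9. The formula is n = 3×(alphabet index, a=1) + 9.
For red: r=18→63, e=5→24, d=4→21.

63 24 21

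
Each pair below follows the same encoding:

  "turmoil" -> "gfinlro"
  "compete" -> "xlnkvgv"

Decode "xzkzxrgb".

capacity

Each pair mirrors across the alphabet (t↔g, u↔f, r↔i): positions sum to 25. Letters are reflected about the middle of the alphabet (position → 25−position): Atbash.
Reversing it on xzkzxrgb: x↔c, z↔a, k↔p, z↔a, x↔c, r↔i, g↔t, b↔y.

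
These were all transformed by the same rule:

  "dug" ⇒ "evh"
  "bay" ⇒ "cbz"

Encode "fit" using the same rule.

Compare letters: d→e is +1, u→v is +1, g→h is +1 — a constant shift. Each letter is shifted forward by 1 in the alphabet (a Caesar shift of +1).
On fit: f+1=g, i+1=j, t+1=u.

gju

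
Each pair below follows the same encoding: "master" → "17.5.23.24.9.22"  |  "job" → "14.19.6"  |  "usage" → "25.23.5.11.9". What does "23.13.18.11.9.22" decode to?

singer

Letters become their 1-based position plus 4 (so a→5, b→6, …).
Decoding 23.13.18.11.9.22: 23→(23−4)÷1=19=s, 13→(13−4)÷1=9=i, 18→(18−4)÷1=14=n, 11→(11−4)÷1=7=g, 9→(9−4)÷1=5=e, 22→(22−4)÷1=18=r.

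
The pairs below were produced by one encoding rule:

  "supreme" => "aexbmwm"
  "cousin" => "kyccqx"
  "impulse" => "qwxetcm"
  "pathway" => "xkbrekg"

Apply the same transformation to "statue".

adidco

Shifts by position in supreme: pos 0: s→a (+8), pos 1: u→e (+10), pos 2: p→x (+8), pos 3: r→b (+10) — repeating every 2. A repeating key of period 2 is used — shifts +8, +10 over and over.
Applying it to statue: s+8=a, t+10=d, a+8=i, t+10=d, u+8=c, e+10=o.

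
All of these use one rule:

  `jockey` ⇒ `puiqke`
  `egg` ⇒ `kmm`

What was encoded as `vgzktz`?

patent

Compare letters: j→p is +6, o→u is +6, c→i is +6 — a constant shift. Every letter moves 6 places later in the alphabet, wrapping around z→a.
Reversing it on vgzktz: v−6=p, g−6=a, z−6=t, k−6=e, t−6=n, z−6=t.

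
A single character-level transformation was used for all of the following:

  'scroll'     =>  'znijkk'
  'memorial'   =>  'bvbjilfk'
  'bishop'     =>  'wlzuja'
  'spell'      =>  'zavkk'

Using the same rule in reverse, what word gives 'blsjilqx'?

minority

s(18)→z(25) and c(2)→n(13) fit y≡17x+5 (mod 26); the inverse of 17 mod 26 is 23. Treating letters as 0–25, the rule is x ↦ 17x + 5 (mod 26).
Undoing it on blsjilqx: b(1)→23·(1−5)≡12=m; l(11)→23·(11−5)≡8=i; s(18)→23·(18−5)≡13=n; j(9)→23·(9−5)≡14=o; i(8)→23·(8−5)≡17=r; l(11)→23·(11−5)≡8=i; q(16)→23·(16−5)≡19=t; x(23)→23·(23−5)≡24=y (all mod 26).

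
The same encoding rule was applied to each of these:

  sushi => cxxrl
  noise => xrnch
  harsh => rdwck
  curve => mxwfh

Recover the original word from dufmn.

track

Shifts by position in sushi: pos 0: s→c (+10), pos 1: u→x (+3), pos 2: s→x (+5), pos 3: h→r (+10), pos 4: i→l (+3) — repeating every 3. The shifts repeat in a cycle of length 3: positions 0,1,… shift by +10, +3, +5, then the pattern repeats.
Reversing it on dufmn: d−10=t, u−3=r, f−5=a, m−10=c, n−3=k.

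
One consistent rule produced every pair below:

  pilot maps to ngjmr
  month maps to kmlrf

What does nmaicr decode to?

Every letter moves 24 places later in the alphabet, wrapping around z→a.
Undoing it on nmaicr: n−24=p, m−24=o, a−24=c, i−24=k, c−24=e, r−24=t.

pocket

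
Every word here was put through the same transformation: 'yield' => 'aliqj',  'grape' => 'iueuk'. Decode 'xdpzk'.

value

In yield: y→a is +2, i→l is +3, e→i is +4, l→q is +5 — the shift increases by 1 each position. Letter i (0-indexed) is shifted by i+2, so successive shifts are 2, 3, 4, ….
Undoing it on xdpzk: x−2=v, d−3=a, p−4=l, z−5=u, k−6=e.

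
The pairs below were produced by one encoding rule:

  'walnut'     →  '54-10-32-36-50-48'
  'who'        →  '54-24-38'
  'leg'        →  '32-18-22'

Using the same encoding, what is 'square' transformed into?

w(#23)→54 and a(#1)→10: differences scale by 2, so n = 2·pos + 8. The formula is n = 2×(alphabet index, a=1) + 8.
Applying it to square: s=19→46, q=17→42, u=21→50, a=1→10, r=18→44, e=5→18.

46-42-50-10-44-18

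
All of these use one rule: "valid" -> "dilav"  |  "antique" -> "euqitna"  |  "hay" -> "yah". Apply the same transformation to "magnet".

tengam

The output letters match the input read backwards: valid reversed is dilav. The word is simply reversed.
For magnet: reverse → tengam.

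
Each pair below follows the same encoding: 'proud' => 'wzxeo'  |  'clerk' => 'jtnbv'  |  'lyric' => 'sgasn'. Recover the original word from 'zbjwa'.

In proud: p→w is +7, r→z is +8, o→x is +9, u→e is +10 — the shift increases by 1 each position. Each letter shifts forward by (position + 7), i.e. 7, 8, 9, … — the shift grows by one for each successive letter.
Undoing it on zbjwa: z−7=s, b−8=t, j−9=a, w−10=m, a−11=p.

stamp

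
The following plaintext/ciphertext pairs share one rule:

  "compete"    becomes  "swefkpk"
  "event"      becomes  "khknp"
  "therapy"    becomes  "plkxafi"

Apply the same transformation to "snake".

gnamk

c(2)→s(18) and o(14)→w(22) fit y≡9x+0 (mod 26); the inverse of 9 mod 26 is 3. Treating letters as 0–25, the rule is x ↦ 9x + 0 (mod 26).
For snake: s(18)→9·18+0≡6=g; n(13)→9·13+0≡13=n; a(0)→9·0+0≡0=a; k(10)→9·10+0≡12=m; e(4)→9·4+0≡10=k (all mod 26).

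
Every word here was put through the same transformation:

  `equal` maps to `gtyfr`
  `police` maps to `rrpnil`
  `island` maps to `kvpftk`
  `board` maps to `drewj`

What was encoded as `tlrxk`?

In equal: e→g is +2, q→t is +3, u→y is +4, a→f is +5 — the shift increases by 1 each position. The shift increases by 1 at each position, starting from +2: 2, 3, 4, ….
Reversing it on tlrxk: t−2=r, l−3=i, r−4=n, x−5=s, k−6=e.

rinse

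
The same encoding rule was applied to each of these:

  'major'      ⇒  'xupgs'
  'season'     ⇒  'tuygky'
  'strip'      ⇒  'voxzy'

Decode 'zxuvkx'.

report

The output letters match the input read backwards, each shifted +6: major reversed is rojam. Read the word backwards and shift each letter +6.
Reversing it on zxuvkx: shift back: z−6=t, x−6=r, u−6=o, v−6=p, k−6=e, x−6=r → troper; then reverse → report.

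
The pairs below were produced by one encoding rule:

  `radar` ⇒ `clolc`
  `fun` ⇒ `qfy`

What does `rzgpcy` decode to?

govern

Compare letters: r→c is +11, a→l is +11, d→o is +11 — a constant shift. Each letter is shifted forward by 11 in the alphabet (a Caesar shift of +11).
Undoing it on rzgpcy: r−11=g, z−11=o, g−11=v, p−11=e, c−11=r, y−11=n.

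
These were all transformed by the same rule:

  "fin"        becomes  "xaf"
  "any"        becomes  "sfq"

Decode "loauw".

twice

Compare letters: f→x is +18, i→a is +18, n→f is +18 — a constant shift. This is a Caesar cipher with shift 18.
Undoing it on loauw: l−18=t, o−18=w, a−18=i, u−18=c, w−18=e.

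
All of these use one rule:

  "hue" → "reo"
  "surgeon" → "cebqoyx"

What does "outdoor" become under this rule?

yednyyb

Compare letters: h→r is +10, u→e is +10, e→o is +10 — a constant shift. It's a constant shift of +10 (ROT10).
For outdoor: o+10=y, u+10=e, t+10=d, d+10=n, o+10=y, o+10=y, r+10=b.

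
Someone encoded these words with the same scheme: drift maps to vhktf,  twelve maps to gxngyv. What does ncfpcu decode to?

The output letters match the input read backwards, each shifted +2: drift reversed is tfird. The word is reversed, then every letter is shifted forward by 2.
Decoding ncfpcu: shift back: n−2=l, c−2=a, f−2=d, p−2=n, c−2=a, u−2=s → ladnas; then reverse → sandal.

sandal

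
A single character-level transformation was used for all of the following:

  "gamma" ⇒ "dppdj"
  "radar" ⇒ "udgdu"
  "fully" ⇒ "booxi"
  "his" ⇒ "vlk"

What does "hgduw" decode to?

The output letters match the input read backwards, each shifted +3: gamma reversed is ammag. Two steps: reverse the string, then apply a Caesar shift of +3.
Reversing it on hgduw: shift back: h−3=e, g−3=d, d−3=a, u−3=r, w−3=t → edart; then reverse → trade.

trade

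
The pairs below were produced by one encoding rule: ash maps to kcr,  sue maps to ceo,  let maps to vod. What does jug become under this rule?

Compare letters: a→k is +10, s→c is +10, h→r is +10 — a constant shift. This is a Caesar cipher with shift 10.
Applying it to jug: j+10=t, u+10=e, g+10=q.

teq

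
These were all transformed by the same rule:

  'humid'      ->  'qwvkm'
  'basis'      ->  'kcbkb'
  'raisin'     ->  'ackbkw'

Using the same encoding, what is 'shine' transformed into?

bqkwg

The shift depends on letter class: consonant h→q is +9, but vowel u→w is +2. Two shifts are in play — +2 for a/e/i/o/u, +9 for every other letter.
On shine: s(cons)+9=b, h(cons)+9=q, i(vowel)+2=k, n(cons)+9=w, e(vowel)+2=g.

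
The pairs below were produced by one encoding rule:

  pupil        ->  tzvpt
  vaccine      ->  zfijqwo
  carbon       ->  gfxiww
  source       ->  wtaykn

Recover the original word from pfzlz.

In pupil: p→t is +4, u→z is +5, p→v is +6, i→p is +7 — the shift increases by 1 each position. Each letter shifts forward by (position + 4), i.e. 4, 5, 6, … — the shift grows by one for each successive letter.
Undoing it on pfzlz: p−4=l, f−5=a, z−6=t, l−7=e, z−8=r.

later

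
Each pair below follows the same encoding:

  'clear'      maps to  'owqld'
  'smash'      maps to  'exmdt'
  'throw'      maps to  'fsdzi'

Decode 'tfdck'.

Shifts by position in clear: pos 0: c→o (+12), pos 1: l→w (+11), pos 2: e→q (+12), pos 3: a→l (+11) — repeating every 2. It's a Vigenère-style cipher with numeric key [12,11]: position i shifts by key[i mod 2].
Undoing it on tfdck: t−12=h, f−11=u, d−12=r, c−11=r, k−12=y.

hurry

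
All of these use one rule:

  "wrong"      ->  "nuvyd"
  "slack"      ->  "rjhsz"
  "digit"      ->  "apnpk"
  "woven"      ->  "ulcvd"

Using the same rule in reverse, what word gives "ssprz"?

The output letters match the input read backwards, each shifted +7: wrong reversed is gnorw. Read the word backwards and shift each letter +7.
Reversing it on ssprz: shift back: s−7=l, s−7=l, p−7=i, r−7=k, z−7=s → lliks; then reverse → skill.

skill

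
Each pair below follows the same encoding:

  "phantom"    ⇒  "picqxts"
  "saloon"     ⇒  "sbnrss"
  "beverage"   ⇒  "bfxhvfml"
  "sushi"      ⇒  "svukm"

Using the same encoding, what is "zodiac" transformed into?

zpfleh

In phantom: p→p is +0, h→i is +1, a→c is +2, n→q is +3 — the shift increases by 1 each position. Each letter shifts forward by its position index (0, 1, 2, …) — the shift grows by one for each successive letter.
Applying it to zodiac: z+0=z, o+1=p, d+2=f, i+3=l, a+4=e, c+5=h.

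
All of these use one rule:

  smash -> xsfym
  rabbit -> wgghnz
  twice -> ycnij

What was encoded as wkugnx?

repair

A repeating key of period 2 is used — shifts +5, +6 over and over.
Decoding wkugnx: w−5=r, k−6=e, u−5=p, g−6=a, n−5=i, x−6=r.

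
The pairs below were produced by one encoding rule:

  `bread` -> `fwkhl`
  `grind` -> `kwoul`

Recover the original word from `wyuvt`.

In bread: b→f is +4, r→w is +5, e→k is +6, a→h is +7 — the shift increases by 1 each position. Each letter shifts forward by (position + 4), i.e. 4, 5, 6, … — the shift grows by one for each successive letter.
Undoing it on wyuvt: w−4=s, y−5=t, u−6=o, v−7=o, t−8=l.

stool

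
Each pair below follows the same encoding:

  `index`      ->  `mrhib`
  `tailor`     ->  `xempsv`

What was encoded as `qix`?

Every letter moves 4 places later in the alphabet, wrapping around z→a.
Decoding qix: q−4=m, i−4=e, x−4=t.

met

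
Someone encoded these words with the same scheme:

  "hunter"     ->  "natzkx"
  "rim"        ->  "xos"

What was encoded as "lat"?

Compare letters: h→n is +6, u→a is +6, n→t is +6 — a constant shift. It's a constant shift of +6 (ROT6).
Undoing it on lat: l−6=f, a−6=u, t−6=n.

fun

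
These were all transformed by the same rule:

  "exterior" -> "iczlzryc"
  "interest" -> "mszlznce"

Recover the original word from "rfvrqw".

napkin

In exterior: e→i is +4, x→c is +5, t→z is +6, e→l is +7 — the shift increases by 1 each position. Each letter shifts forward by (position + 4), i.e. 4, 5, 6, … — the shift grows by one for each successive letter.
Undoing it on rfvrqw: r−4=n, f−5=a, v−6=p, r−7=k, q−8=i, w−9=n.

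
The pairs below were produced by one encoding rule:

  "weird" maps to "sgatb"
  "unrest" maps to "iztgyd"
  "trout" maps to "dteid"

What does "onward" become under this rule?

ezsmtb

This is an affine cipher: with a=0,…,z=25, each position x becomes (5x+12) mod 26.
On onward: o(14)→5·14+12≡4=e; n(13)→5·13+12≡25=z; w(22)→5·22+12≡18=s; a(0)→5·0+12≡12=m; r(17)→5·17+12≡19=t; d(3)→5·3+12≡1=b (all mod 26).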